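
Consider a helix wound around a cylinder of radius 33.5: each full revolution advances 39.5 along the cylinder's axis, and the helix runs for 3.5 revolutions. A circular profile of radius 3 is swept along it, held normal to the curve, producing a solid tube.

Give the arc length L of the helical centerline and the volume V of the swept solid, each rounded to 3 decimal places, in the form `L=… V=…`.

L=749.563 V=21193.402

2πR = 2π·33.5 = 210.486708
per-turn = √(210.486708² + 39.5²) = √(44304.6542 + 1560.25) = √45864.9042 = 214.160931
L = 3.5 × 214.160931 = 749.563257
V = π·3² × L = 28.274334 × 749.563257 = 21193.401788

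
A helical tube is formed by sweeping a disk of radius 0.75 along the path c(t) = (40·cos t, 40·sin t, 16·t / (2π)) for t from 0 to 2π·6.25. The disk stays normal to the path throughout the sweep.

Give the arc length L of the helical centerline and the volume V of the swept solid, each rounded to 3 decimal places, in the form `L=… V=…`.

2πR = 2π·40 = 251.327412
per-turn = √(251.327412² + 16²) = √(63165.4682 + 256) = √63421.4682 = 251.836193
L = 6.25 × 251.836193 = 1573.976207
V = π·0.75² × L = 1.767146 × 1573.976207 = 2781.445550

L=1573.976 V=2781.446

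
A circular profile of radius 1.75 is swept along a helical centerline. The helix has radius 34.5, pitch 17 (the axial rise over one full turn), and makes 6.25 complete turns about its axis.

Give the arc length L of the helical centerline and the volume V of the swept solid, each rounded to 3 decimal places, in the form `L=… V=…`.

2πR = 2π·34.5 = 216.769893
per-turn = √(216.769893² + 17²) = √(46989.1866 + 289) = √47278.1866 = 217.435477
L = 6.25 × 217.435477 = 1358.971730
V = π·1.75² × L = 9.621128 × 1358.971730 = 13074.840283

L=1358.972 V=13074.840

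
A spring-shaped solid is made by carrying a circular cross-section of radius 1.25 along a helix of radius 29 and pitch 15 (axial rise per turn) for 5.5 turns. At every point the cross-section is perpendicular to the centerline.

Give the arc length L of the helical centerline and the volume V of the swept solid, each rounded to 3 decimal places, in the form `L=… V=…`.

L=1005.558 V=4936.022

2πR = 2π·29 = 182.212374
per-turn = √(182.212374² + 15²) = √(33201.3492 + 225) = √33426.3492 = 182.828743
L = 5.5 × 182.828743 = 1005.558086
V = π·1.25² × L = 4.908739 × 1005.558086 = 4936.021710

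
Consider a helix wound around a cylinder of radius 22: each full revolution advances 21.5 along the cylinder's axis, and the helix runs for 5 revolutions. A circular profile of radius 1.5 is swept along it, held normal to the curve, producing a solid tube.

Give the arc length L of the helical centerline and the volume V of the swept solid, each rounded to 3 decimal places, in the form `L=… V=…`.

L=699.461 V=4944.195

2πR = 2π·22 = 138.230077
per-turn = √(138.230077² + 21.5²) = √(19107.5541 + 462.25) = √19569.8041 = 139.892116
L = 5 × 139.892116 = 699.460580
V = π·1.5² × L = 7.068583 × 699.460580 = 4944.195494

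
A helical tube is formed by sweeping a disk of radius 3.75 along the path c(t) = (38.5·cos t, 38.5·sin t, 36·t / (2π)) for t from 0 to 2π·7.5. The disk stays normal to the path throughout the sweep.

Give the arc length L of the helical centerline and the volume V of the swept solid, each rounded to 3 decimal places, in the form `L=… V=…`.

2πR = 2π·38.5 = 241.902634
per-turn = √(241.902634² + 36²) = √(58516.8845 + 1296) = √59812.8845 = 244.566728
L = 7.5 × 244.566728 = 1834.250461
V = π·3.75² × L = 44.178647 × 1834.250461 = 81034.703049

L=1834.250 V=81034.703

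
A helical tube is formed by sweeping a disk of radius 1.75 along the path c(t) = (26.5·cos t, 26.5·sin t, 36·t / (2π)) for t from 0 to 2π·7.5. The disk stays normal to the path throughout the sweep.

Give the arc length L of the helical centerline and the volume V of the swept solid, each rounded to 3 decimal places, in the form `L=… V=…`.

2πR = 2π·26.5 = 166.504411
per-turn = √(166.504411² + 36²) = √(27723.7188 + 1296) = √29019.7188 = 170.351750
L = 7.5 × 170.351750 = 1277.638126
V = π·1.75² × L = 9.621128 × 1277.638126 = 12292.319309

L=1277.638 V=12292.319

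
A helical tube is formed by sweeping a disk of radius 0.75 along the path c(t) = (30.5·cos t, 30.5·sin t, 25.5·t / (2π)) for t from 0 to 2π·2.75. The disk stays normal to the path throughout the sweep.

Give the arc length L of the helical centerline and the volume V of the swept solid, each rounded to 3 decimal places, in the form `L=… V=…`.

2πR = 2π·30.5 = 191.637152
per-turn = √(191.637152² + 25.5²) = √(36724.7980 + 650.25) = √37375.0480 = 193.326273
L = 2.75 × 193.326273 = 531.647252
V = π·0.75² × L = 1.767146 × 531.647252 = 939.498244

L=531.647 V=939.498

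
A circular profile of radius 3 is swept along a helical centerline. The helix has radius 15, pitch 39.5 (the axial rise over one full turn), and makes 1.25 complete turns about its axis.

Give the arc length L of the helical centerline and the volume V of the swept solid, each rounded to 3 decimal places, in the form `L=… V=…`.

L=127.738 V=3611.710

2πR = 2π·15 = 94.247780
per-turn = √(94.247780² + 39.5²) = √(8882.6440 + 1560.25) = √10442.8940 = 102.190479
L = 1.25 × 102.190479 = 127.738099
V = π·3² × L = 28.274334 × 127.738099 = 3611.709647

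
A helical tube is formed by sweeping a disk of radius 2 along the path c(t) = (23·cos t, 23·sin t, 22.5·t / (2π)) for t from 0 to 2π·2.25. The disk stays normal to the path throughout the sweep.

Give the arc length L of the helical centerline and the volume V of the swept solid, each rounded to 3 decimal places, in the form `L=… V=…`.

2πR = 2π·23 = 144.513262
per-turn = √(144.513262² + 22.5²) = √(20884.0829 + 506.25) = √21390.3329 = 146.254343
L = 2.25 × 146.254343 = 329.072272
V = π·2² × L = 12.566371 × 329.072272 = 4135.244132

L=329.072 V=4135.244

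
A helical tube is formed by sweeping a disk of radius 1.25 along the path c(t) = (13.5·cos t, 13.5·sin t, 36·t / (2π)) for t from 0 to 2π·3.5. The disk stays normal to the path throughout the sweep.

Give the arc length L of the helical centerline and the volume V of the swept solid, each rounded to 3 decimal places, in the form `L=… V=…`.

L=322.512 V=1583.127

2πR = 2π·13.5 = 84.823002
per-turn = √(84.823002² + 36²) = √(7194.9416 + 1296) = √8490.9416 = 92.146305
L = 3.5 × 92.146305 = 322.512069
V = π·1.25² × L = 4.908739 × 322.512069 = 1583.127417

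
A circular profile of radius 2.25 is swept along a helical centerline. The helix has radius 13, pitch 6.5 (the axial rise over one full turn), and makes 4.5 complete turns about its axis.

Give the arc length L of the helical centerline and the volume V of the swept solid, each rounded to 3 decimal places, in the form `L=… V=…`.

2πR = 2π·13 = 81.681409
per-turn = √(81.681409² + 6.5²) = √(6671.8526 + 42.25) = √6714.1026 = 81.939628
L = 4.5 × 81.939628 = 368.728324
V = π·2.25² × L = 15.904313 × 368.728324 = 5864.370611

L=368.728 V=5864.371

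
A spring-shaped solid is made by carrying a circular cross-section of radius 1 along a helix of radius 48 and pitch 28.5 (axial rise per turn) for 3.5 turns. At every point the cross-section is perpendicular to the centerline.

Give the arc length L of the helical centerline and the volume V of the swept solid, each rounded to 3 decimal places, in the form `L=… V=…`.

L=1060.278 V=3330.961

2πR = 2π·48 = 301.592895
per-turn = √(301.592895² + 28.5²) = √(90958.2742 + 812.25) = √91770.5242 = 302.936502
L = 3.5 × 302.936502 = 1060.277757
V = π·1² × L = 3.141593 × 1060.277757 = 3330.960811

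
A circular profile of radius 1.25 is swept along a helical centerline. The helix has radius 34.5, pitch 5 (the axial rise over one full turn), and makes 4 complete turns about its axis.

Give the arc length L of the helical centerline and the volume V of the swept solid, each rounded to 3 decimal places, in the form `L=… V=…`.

2πR = 2π·34.5 = 216.769893
per-turn = √(216.769893² + 5²) = √(46989.1866 + 25) = √47014.1866 = 216.827550
L = 4 × 216.827550 = 867.310201
V = π·1.25² × L = 4.908739 × 867.310201 = 4257.398994

L=867.310 V=4257.399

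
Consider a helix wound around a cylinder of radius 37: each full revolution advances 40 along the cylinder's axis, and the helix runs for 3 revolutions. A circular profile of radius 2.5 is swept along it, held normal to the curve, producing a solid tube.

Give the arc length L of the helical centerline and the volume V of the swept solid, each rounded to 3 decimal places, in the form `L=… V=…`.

L=707.682 V=13895.300

2πR = 2π·37 = 232.477856
per-turn = √(232.477856² + 40²) = √(54045.9537 + 1600) = √55645.9537 = 235.893946
L = 3 × 235.893946 = 707.681838
V = π·2.5² × L = 19.634954 × 707.681838 = 13895.300388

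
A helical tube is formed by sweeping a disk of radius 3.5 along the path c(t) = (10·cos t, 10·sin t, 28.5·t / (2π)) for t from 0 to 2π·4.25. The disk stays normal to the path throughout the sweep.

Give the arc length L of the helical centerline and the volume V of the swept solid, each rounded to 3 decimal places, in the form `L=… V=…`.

2πR = 2π·10 = 62.831853
per-turn = √(62.831853² + 28.5²) = √(3947.8418 + 812.25) = √4760.0918 = 68.993418
L = 4.25 × 68.993418 = 293.222028
V = π·3.5² × L = 38.484510 × 293.222028 = 11284.506052

L=293.222 V=11284.506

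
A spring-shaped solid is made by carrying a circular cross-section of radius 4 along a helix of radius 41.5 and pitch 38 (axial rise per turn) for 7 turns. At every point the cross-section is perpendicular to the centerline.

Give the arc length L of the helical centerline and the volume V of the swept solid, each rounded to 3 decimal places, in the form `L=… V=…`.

L=1844.546 V=92716.989

2πR = 2π·41.5 = 260.752190
per-turn = √(260.752190² + 38²) = √(67991.7047 + 1444) = √69435.7047 = 263.506555
L = 7 × 263.506555 = 1844.545888
V = π·4² × L = 50.265482 × 1844.545888 = 92716.988952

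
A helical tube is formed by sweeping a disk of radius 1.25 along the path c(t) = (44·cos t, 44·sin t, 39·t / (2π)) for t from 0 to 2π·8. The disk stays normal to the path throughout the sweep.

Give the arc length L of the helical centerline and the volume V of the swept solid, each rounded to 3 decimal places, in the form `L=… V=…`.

2πR = 2π·44 = 276.460154
per-turn = √(276.460154² + 39²) = √(76430.2165 + 1521) = √77951.2165 = 279.197451
L = 8 × 279.197451 = 2233.579606
V = π·1.25² × L = 4.908739 × 2233.579606 = 10964.058251

L=2233.580 V=10964.058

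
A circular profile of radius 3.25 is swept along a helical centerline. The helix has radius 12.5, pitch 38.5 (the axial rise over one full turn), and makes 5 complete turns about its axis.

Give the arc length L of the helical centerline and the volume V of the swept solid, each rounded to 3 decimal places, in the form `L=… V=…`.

2πR = 2π·12.5 = 78.539816
per-turn = √(78.539816² + 38.5²) = √(6168.5028 + 1482.25) = √7650.7528 = 87.468582
L = 5 × 87.468582 = 437.342908
V = π·3.25² × L = 33.183072 × 437.342908 = 14512.381366

L=437.343 V=14512.381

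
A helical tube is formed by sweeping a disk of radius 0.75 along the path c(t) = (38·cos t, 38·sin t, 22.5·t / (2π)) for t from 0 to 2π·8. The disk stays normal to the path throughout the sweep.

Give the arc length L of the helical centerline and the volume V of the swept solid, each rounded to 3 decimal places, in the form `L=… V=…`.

L=1918.551 V=3390.359

2πR = 2π·38 = 238.761042
per-turn = √(238.761042² + 22.5²) = √(57006.8350 + 506.25) = √57513.0850 = 239.818859
L = 8 × 239.818859 = 1918.550870
V = π·0.75² × L = 1.767146 × 1918.550870 = 3390.359242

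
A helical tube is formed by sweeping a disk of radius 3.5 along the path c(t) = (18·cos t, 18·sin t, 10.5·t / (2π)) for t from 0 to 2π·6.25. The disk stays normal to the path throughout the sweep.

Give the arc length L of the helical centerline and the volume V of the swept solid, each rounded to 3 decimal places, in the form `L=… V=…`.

2πR = 2π·18 = 113.097336
per-turn = √(113.097336² + 10.5²) = √(12791.0073 + 110.25) = √12901.2573 = 113.583702
L = 6.25 × 113.583702 = 709.898136
V = π·3.5² × L = 38.484510 × 709.898136 = 27320.081917

L=709.898 V=27320.082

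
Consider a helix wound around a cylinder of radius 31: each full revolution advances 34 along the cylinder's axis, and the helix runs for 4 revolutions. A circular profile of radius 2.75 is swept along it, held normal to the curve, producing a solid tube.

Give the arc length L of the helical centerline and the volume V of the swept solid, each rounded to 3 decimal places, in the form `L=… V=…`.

2πR = 2π·31 = 194.778745
per-turn = √(194.778745² + 34²) = √(37938.7593 + 1156) = √39094.7593 = 197.723947
L = 4 × 197.723947 = 790.895789
V = π·2.75² × L = 23.758294 × 790.895789 = 18790.335029

L=790.896 V=18790.335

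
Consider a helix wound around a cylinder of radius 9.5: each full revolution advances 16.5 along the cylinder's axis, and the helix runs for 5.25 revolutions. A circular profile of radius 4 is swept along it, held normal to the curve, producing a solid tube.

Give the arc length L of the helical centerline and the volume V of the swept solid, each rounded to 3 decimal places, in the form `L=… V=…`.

2πR = 2π·9.5 = 59.690260
per-turn = √(59.690260² + 16.5²) = √(3562.9272 + 272.25) = √3835.1772 = 61.928807
L = 5.25 × 61.928807 = 325.126239
V = π·4² × L = 50.265482 × 325.126239 = 16342.627261

L=325.126 V=16342.627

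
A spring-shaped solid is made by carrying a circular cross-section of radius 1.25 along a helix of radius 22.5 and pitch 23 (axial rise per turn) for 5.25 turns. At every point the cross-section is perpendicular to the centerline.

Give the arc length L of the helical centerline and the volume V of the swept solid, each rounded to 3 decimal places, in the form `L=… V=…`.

L=751.960 V=3691.173

2πR = 2π·22.5 = 141.371669
per-turn = √(141.371669² + 23²) = √(19985.9489 + 529) = √20514.9489 = 143.230405
L = 5.25 × 143.230405 = 751.959626
V = π·1.25² × L = 4.908739 × 751.959626 = 3691.173183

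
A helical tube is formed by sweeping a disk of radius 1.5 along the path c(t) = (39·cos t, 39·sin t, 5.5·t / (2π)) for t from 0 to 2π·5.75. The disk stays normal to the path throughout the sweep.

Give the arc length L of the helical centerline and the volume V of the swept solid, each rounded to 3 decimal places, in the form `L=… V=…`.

L=1409.359 V=9962.173

2πR = 2π·39 = 245.044227
per-turn = √(245.044227² + 5.5²) = √(60046.6732 + 30.25) = √60076.9232 = 245.105943
L = 5.75 × 245.105943 = 1409.359171
V = π·1.5² × L = 7.068583 × 1409.359171 = 9962.172939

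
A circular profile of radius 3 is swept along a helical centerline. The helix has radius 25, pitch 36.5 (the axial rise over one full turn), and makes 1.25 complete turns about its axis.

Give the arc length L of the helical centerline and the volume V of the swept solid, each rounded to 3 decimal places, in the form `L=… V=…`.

L=201.581 V=5699.560

2πR = 2π·25 = 157.079633
per-turn = √(157.079633² + 36.5²) = √(24674.0110 + 1332.25) = √26006.2610 = 161.264568
L = 1.25 × 161.264568 = 201.580710
V = π·3² × L = 28.274334 × 201.580710 = 5699.560311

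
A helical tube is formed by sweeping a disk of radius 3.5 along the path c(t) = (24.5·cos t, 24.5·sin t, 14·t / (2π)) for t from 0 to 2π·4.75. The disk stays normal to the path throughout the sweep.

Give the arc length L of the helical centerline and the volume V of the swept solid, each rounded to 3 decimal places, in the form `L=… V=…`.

2πR = 2π·24.5 = 153.938040
per-turn = √(153.938040² + 14²) = √(23696.9202 + 196) = √23892.9202 = 154.573349
L = 4.75 × 154.573349 = 734.223407
V = π·3.5² × L = 38.484510 × 734.223407 = 28256.228051

L=734.223 V=28256.228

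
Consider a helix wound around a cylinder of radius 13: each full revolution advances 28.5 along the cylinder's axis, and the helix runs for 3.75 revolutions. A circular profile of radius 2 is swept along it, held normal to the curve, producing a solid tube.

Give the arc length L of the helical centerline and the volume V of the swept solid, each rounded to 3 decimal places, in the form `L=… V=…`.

L=324.415 V=4076.721

2πR = 2π·13 = 81.681409
per-turn = √(81.681409² + 28.5²) = √(6671.8526 + 812.25) = √7484.1026 = 86.510708
L = 3.75 × 86.510708 = 324.415154
V = π·2² × L = 12.566371 × 324.415154 = 4076.721064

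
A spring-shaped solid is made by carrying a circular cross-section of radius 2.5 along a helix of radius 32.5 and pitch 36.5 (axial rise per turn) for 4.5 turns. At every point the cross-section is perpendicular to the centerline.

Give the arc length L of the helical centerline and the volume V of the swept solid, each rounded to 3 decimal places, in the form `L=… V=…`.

2πR = 2π·32.5 = 204.203522
per-turn = √(204.203522² + 36.5²) = √(41699.0786 + 1332.25) = √43031.3286 = 207.439940
L = 4.5 × 207.439940 = 933.479729
V = π·2.5² × L = 19.634954 × 933.479729 = 18328.831614

L=933.480 V=18328.832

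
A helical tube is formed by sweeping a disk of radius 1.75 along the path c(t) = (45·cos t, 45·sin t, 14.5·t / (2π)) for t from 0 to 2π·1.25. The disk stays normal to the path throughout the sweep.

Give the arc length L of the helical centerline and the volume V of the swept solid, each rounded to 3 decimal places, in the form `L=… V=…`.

L=353.894 V=3404.856

2πR = 2π·45 = 282.743339
per-turn = √(282.743339² + 14.5²) = √(79943.7956 + 210.25) = √80154.0456 = 283.114898
L = 1.25 × 283.114898 = 353.893623
V = π·1.75² × L = 9.621128 × 353.893623 = 3404.855668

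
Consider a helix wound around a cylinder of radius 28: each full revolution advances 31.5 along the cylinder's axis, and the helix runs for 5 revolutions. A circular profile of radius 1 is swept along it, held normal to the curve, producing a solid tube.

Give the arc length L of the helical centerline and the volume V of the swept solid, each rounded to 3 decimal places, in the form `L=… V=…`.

L=893.635 V=2807.437

2πR = 2π·28 = 175.929189
per-turn = √(175.929189² + 31.5²) = √(30951.0794 + 992.25) = √31943.3294 = 178.726969
L = 5 × 178.726969 = 893.634844
V = π·1² × L = 3.141593 × 893.634844 = 2807.436662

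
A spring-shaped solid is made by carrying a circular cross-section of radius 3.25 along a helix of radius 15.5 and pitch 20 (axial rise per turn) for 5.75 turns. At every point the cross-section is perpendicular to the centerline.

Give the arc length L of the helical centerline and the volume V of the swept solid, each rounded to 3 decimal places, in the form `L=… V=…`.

L=571.675 V=18969.940

2πR = 2π·15.5 = 97.389372
per-turn = √(97.389372² + 20²) = √(9484.6898 + 400) = √9884.6898 = 99.421777
L = 5.75 × 99.421777 = 571.675220
V = π·3.25² × L = 33.183072 × 571.675220 = 18969.940226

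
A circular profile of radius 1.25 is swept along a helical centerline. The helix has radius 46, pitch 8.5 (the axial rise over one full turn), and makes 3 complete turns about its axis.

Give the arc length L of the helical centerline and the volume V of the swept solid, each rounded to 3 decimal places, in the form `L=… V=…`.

L=867.454 V=4258.107

2πR = 2π·46 = 289.026524
per-turn = √(289.026524² + 8.5²) = √(83536.3317 + 72.25) = √83608.5817 = 289.151486
L = 3 × 289.151486 = 867.454457
V = π·1.25² × L = 4.908739 × 867.454457 = 4258.107108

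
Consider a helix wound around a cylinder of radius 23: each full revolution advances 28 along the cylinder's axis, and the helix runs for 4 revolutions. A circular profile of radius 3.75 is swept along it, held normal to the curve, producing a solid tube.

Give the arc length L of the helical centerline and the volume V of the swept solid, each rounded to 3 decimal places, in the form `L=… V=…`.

L=588.803 V=26012.533

2πR = 2π·23 = 144.513262
per-turn = √(144.513262² + 28²) = √(20884.0829 + 784) = √21668.0829 = 147.200825
L = 4 × 147.200825 = 588.803300
V = π·3.75² × L = 44.178647 × 588.803300 = 26012.532980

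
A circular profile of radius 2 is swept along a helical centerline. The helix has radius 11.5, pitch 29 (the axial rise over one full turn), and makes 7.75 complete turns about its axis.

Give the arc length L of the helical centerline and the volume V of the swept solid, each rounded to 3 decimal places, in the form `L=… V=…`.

2πR = 2π·11.5 = 72.256631
per-turn = √(72.256631² + 29²) = √(5221.0207 + 841) = √6062.0207 = 77.858980
L = 7.75 × 77.858980 = 603.407093
V = π·2² × L = 12.566371 × 603.407093 = 7582.637163

L=603.407 V=7582.637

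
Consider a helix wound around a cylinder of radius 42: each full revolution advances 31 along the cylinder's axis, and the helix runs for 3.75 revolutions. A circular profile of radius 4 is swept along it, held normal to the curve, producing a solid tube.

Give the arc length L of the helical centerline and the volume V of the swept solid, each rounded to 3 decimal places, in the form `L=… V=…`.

2πR = 2π·42 = 263.893783
per-turn = √(263.893783² + 31²) = √(69639.9287 + 961) = √70600.9287 = 265.708353
L = 3.75 × 265.708353 = 996.406322
V = π·4² × L = 50.265482 × 996.406322 = 50084.844516

L=996.406 V=50084.845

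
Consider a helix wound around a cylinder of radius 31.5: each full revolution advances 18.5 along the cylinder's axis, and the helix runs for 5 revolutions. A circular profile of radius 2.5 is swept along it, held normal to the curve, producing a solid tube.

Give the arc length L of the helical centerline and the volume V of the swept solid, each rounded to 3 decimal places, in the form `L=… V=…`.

L=993.915 V=19515.482

2πR = 2π·31.5 = 197.920337
per-turn = √(197.920337² + 18.5²) = √(39172.4599 + 342.25) = √39514.7099 = 198.783072
L = 5 × 198.783072 = 993.915362
V = π·2.5² × L = 19.634954 × 993.915362 = 19515.482496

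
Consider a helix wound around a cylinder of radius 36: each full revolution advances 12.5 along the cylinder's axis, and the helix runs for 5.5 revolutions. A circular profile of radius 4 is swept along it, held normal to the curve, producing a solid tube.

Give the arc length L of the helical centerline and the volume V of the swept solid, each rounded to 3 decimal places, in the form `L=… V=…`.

2πR = 2π·36 = 226.194671
per-turn = √(226.194671² + 12.5²) = √(51164.0292 + 156.25) = √51320.2792 = 226.539796
L = 5.5 × 226.539796 = 1245.968879
V = π·4² × L = 50.265482 × 1245.968879 = 62629.226806

L=1245.969 V=62629.227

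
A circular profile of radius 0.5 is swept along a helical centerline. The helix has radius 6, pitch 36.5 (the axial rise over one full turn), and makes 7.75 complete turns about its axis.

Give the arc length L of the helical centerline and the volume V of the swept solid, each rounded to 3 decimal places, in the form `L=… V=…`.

2πR = 2π·6 = 37.699112
per-turn = √(37.699112² + 36.5²) = √(1421.2230 + 1332.25) = √2753.4730 = 52.473546
L = 7.75 × 52.473546 = 406.669982
V = π·0.5² × L = 0.785398 × 406.669982 = 319.397857

L=406.670 V=319.398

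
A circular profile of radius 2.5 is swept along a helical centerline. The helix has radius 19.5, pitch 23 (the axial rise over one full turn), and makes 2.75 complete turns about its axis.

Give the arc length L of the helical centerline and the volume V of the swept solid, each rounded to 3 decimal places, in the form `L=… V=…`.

L=342.821 V=6731.276

2πR = 2π·19.5 = 122.522113
per-turn = √(122.522113² + 23²) = √(15011.6683 + 529) = √15540.6683 = 124.662217
L = 2.75 × 124.662217 = 342.821096
V = π·2.5² × L = 19.634954 × 342.821096 = 6731.276482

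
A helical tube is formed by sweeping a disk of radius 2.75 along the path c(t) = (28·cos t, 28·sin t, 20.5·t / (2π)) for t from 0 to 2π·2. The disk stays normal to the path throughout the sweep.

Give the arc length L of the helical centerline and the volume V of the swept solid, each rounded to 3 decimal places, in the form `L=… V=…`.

2πR = 2π·28 = 175.929189
per-turn = √(175.929189² + 20.5²) = √(30951.0794 + 420.25) = √31371.3294 = 177.119534
L = 2 × 177.119534 = 354.239068
V = π·2.75² × L = 23.758294 × 354.239068 = 8416.116091

L=354.239 V=8416.116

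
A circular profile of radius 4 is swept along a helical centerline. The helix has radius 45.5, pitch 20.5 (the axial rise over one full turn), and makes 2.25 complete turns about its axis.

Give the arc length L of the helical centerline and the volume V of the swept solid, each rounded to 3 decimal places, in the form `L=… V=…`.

L=644.893 V=32415.844

2πR = 2π·45.5 = 285.884931
per-turn = √(285.884931² + 20.5²) = √(81730.1940 + 420.25) = √82150.4440 = 286.618988
L = 2.25 × 286.618988 = 644.892722
V = π·4² × L = 50.265482 × 644.892722 = 32415.843808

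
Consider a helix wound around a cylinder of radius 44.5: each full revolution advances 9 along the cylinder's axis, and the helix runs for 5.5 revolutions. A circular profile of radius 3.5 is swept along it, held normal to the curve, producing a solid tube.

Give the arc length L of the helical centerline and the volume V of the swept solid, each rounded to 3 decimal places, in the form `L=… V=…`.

L=1538.606 V=59212.501

2πR = 2π·44.5 = 279.601746
per-turn = √(279.601746² + 9²) = √(78177.1365 + 81) = √78258.1365 = 279.746558
L = 5.5 × 279.746558 = 1538.606067
V = π·3.5² × L = 38.484510 × 1538.606067 = 59212.500563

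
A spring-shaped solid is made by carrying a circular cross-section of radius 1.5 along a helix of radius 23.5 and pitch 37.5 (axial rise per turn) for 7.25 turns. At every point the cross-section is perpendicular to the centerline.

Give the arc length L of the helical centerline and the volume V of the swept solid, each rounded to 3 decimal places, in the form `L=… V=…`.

2πR = 2π·23.5 = 147.654855
per-turn = √(147.654855² + 37.5²) = √(21801.9561 + 1406.25) = √23208.2061 = 152.342398
L = 7.25 × 152.342398 = 1104.482383
V = π·1.5² × L = 7.068583 × 1104.482383 = 7807.125916

L=1104.482 V=7807.126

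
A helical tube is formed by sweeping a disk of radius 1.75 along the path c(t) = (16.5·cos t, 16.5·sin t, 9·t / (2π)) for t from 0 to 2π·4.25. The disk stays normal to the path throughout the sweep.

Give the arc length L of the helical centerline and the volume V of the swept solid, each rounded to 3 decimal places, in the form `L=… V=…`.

L=442.266 V=4255.093

2πR = 2π·16.5 = 103.672558
per-turn = √(103.672558² + 9²) = √(10747.9992 + 81) = √10828.9992 = 104.062477
L = 4.25 × 104.062477 = 442.265529
V = π·1.75² × L = 9.621128 × 442.265529 = 4255.093042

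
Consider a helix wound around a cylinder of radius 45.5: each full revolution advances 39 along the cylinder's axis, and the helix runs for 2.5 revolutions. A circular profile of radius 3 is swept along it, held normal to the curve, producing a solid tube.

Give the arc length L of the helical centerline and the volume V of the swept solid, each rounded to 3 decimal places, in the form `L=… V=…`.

2πR = 2π·45.5 = 285.884931
per-turn = √(285.884931² + 39²) = √(81730.1940 + 1521) = √83251.1940 = 288.532830
L = 2.5 × 288.532830 = 721.332075
V = π·3² × L = 28.274334 × 721.332075 = 20395.183936

L=721.332 V=20395.184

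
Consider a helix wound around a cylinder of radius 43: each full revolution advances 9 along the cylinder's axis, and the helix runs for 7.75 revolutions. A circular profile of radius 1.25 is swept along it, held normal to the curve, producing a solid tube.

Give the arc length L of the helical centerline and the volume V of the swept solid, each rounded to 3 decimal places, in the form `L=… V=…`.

2πR = 2π·43 = 270.176968
per-turn = √(270.176968² + 9²) = √(72995.5942 + 81) = √73076.5942 = 270.326828
L = 7.75 × 270.326828 = 2095.032920
V = π·1.25² × L = 4.908739 × 2095.032920 = 10283.968798

L=2095.033 V=10283.969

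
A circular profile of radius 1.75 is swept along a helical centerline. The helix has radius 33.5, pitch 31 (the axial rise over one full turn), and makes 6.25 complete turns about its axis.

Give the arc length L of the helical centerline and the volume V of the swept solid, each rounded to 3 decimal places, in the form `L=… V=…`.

L=1329.733 V=12793.530

2πR = 2π·33.5 = 210.486708
per-turn = √(210.486708² + 31²) = √(44304.6542 + 961) = √45265.6542 = 212.757266
L = 6.25 × 212.757266 = 1329.732911
V = π·1.75² × L = 9.621128 × 1329.732911 = 12793.529883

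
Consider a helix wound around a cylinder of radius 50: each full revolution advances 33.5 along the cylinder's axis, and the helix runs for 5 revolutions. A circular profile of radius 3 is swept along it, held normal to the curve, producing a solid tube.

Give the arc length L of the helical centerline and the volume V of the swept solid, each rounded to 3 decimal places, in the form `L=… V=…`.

L=1579.702 V=44665.012

2πR = 2π·50 = 314.159265
per-turn = √(314.159265² + 33.5²) = √(98696.0440 + 1122.25) = √99818.2940 = 315.940333
L = 5 × 315.940333 = 1579.701665
V = π·3² × L = 28.274334 × 1579.701665 = 44665.012309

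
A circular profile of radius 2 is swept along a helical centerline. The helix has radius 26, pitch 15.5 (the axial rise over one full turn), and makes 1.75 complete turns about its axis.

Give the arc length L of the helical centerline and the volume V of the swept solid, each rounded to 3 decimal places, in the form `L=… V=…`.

2πR = 2π·26 = 163.362818
per-turn = √(163.362818² + 15.5²) = √(26687.4103 + 240.25) = √26927.6603 = 164.096497
L = 1.75 × 164.096497 = 287.168870
V = π·2² × L = 12.566371 × 287.168870 = 3608.670444

L=287.169 V=3608.670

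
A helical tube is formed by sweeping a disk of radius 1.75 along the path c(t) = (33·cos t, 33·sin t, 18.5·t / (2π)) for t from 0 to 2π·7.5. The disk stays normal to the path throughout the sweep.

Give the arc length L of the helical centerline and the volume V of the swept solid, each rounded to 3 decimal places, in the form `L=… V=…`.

2πR = 2π·33 = 207.345115
per-turn = √(207.345115² + 18.5²) = √(42991.9968 + 342.25) = √43334.2468 = 208.168794
L = 7.5 × 208.168794 = 1561.265955
V = π·1.75² × L = 9.621128 × 1561.265955 = 15021.138813

L=1561.266 V=15021.139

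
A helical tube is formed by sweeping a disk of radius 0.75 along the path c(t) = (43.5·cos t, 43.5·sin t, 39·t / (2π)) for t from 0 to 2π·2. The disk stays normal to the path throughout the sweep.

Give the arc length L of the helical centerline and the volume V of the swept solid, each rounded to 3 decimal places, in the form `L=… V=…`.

L=552.174 V=975.772

2πR = 2π·43.5 = 273.318561
per-turn = √(273.318561² + 39²) = √(74703.0357 + 1521) = √76224.0357 = 276.087008
L = 2 × 276.087008 = 552.174015
V = π·0.75² × L = 1.767146 × 552.174015 = 975.772029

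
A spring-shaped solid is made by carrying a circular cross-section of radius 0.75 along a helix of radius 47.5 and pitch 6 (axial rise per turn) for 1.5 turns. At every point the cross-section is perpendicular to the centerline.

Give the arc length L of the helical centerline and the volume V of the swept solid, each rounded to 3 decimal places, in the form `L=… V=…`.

L=447.767 V=791.270

2πR = 2π·47.5 = 298.451302
per-turn = √(298.451302² + 6²) = √(89073.1797 + 36) = √89109.1797 = 298.511607
L = 1.5 × 298.511607 = 447.767411
V = π·0.75² × L = 1.767146 × 447.767411 = 791.270330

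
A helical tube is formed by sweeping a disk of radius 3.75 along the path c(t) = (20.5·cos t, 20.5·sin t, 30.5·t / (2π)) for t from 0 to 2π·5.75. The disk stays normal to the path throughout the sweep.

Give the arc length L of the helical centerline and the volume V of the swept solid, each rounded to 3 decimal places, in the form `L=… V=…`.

L=761.111 V=33624.852

2πR = 2π·20.5 = 128.805299
per-turn = √(128.805299² + 30.5²) = √(16590.8050 + 930.25) = √17521.0550 = 132.367122
L = 5.75 × 132.367122 = 761.110952
V = π·3.75² × L = 44.178647 × 761.110952 = 33624.851830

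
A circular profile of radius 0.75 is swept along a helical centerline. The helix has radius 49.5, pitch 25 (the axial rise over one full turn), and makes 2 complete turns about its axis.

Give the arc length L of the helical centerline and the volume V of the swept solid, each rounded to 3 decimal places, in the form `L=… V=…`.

L=624.042 V=1102.773

2πR = 2π·49.5 = 311.017673
per-turn = √(311.017673² + 25²) = √(96731.9927 + 625) = √97356.9927 = 312.020821
L = 2 × 312.020821 = 624.041642
V = π·0.75² × L = 1.767146 × 624.041642 = 1102.772609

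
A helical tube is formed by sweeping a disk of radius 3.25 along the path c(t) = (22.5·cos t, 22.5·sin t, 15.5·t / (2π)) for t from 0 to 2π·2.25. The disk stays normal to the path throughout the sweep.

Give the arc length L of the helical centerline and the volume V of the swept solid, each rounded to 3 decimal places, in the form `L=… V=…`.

2πR = 2π·22.5 = 141.371669
per-turn = √(141.371669² + 15.5²) = √(19985.9489 + 240.25) = √20226.1989 = 142.218842
L = 2.25 × 142.218842 = 319.992394
V = π·3.25² × L = 33.183072 × 319.992394 = 10618.330767

L=319.992 V=10618.331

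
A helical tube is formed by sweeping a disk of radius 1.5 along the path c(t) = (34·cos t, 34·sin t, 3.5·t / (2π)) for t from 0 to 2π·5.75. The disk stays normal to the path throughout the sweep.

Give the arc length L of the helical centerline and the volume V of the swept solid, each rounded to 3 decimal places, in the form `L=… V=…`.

2πR = 2π·34 = 213.628300
per-turn = √(213.628300² + 3.5²) = √(45637.0508 + 12.25) = √45649.3008 = 213.656970
L = 5.75 × 213.656970 = 1228.527576
V = π·1.5² × L = 7.068583 × 1228.527576 = 8683.949720

L=1228.528 V=8683.950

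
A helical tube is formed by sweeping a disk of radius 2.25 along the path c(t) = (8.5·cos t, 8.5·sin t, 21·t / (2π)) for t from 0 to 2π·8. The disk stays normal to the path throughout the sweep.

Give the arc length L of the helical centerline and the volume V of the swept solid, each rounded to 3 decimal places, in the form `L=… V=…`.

2πR = 2π·8.5 = 53.407075
per-turn = √(53.407075² + 21²) = √(2852.3157 + 441) = √3293.3157 = 57.387417
L = 8 × 57.387417 = 459.099339
V = π·2.25² × L = 15.904313 × 459.099339 = 7301.659497

L=459.099 V=7301.659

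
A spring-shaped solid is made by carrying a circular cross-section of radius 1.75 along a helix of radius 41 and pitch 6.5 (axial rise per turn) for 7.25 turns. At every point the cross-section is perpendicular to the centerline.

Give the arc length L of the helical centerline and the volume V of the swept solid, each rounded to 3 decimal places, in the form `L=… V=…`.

L=1868.271 V=17974.876

2πR = 2π·41 = 257.610598
per-turn = √(257.610598² + 6.5²) = √(66363.2200 + 42.25) = √66405.4700 = 257.692588
L = 7.25 × 257.692588 = 1868.271264
V = π·1.75² × L = 9.621128 × 1868.271264 = 17974.876040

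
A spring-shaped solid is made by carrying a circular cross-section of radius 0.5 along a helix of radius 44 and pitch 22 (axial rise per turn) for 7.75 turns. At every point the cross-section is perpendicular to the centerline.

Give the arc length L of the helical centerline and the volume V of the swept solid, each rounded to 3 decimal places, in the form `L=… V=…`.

2πR = 2π·44 = 276.460154
per-turn = √(276.460154² + 22²) = √(76430.2165 + 484) = √76914.2165 = 277.334124
L = 7.75 × 277.334124 = 2149.339463
V = π·0.5² × L = 0.785398 × 2149.339463 = 1688.087267

L=2149.339 V=1688.087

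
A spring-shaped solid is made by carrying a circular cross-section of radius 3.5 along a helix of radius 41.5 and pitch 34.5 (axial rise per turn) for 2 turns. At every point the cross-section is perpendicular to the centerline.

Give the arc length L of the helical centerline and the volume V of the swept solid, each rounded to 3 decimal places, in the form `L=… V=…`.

L=526.049 V=20244.748

2πR = 2π·41.5 = 260.752190
per-turn = √(260.752190² + 34.5²) = √(67991.7047 + 1190.25) = √69181.9547 = 263.024628
L = 2 × 263.024628 = 526.049255
V = π·3.5² × L = 38.484510 × 526.049255 = 20244.747825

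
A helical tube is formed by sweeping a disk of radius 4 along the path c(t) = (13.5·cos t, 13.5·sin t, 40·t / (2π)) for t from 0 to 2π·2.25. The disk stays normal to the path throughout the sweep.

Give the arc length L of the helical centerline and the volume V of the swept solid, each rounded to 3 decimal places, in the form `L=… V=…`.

2πR = 2π·13.5 = 84.823002
per-turn = √(84.823002² + 40²) = √(7194.9416 + 1600) = √8794.9416 = 93.781350
L = 2.25 × 93.781350 = 211.008038
V = π·4² × L = 50.265482 × 211.008038 = 10606.420808

L=211.008 V=10606.421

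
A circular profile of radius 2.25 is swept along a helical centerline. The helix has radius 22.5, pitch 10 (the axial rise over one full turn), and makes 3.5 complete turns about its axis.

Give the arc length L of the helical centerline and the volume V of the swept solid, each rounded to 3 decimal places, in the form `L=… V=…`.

L=496.037 V=7889.130

2πR = 2π·22.5 = 141.371669
per-turn = √(141.371669² + 10²) = √(19985.9489 + 100) = √20085.9489 = 141.724906
L = 3.5 × 141.724906 = 496.037170
V = π·2.25² × L = 15.904313 × 496.037170 = 7889.130319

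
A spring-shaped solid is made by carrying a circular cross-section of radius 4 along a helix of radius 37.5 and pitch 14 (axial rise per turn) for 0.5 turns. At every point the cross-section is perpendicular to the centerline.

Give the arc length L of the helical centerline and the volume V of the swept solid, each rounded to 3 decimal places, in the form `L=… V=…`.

2πR = 2π·37.5 = 235.619449
per-turn = √(235.619449² + 14²) = √(55516.5248 + 196) = √55712.5248 = 236.035007
L = 0.5 × 236.035007 = 118.017504
V = π·4² × L = 50.265482 × 118.017504 = 5932.206764

L=118.018 V=5932.207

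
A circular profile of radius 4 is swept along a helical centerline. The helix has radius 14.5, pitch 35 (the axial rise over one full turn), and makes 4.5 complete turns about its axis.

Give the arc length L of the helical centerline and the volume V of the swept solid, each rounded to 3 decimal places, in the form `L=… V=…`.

2πR = 2π·14.5 = 91.106187
per-turn = √(91.106187² + 35²) = √(8300.3373 + 1225) = √9525.3373 = 97.597835
L = 4.5 × 97.597835 = 439.190255
V = π·4² × L = 50.265482 × 439.190255 = 22076.110073

L=439.190 V=22076.110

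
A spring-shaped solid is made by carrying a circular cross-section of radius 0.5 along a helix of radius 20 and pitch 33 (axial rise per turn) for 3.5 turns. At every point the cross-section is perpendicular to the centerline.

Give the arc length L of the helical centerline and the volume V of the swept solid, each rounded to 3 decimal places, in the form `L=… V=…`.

L=454.736 V=357.149

2πR = 2π·20 = 125.663706
per-turn = √(125.663706² + 33²) = √(15791.3670 + 1089) = √16880.3670 = 129.924467
L = 3.5 × 129.924467 = 454.735633
V = π·0.5² × L = 0.785398 × 454.735633 = 357.148531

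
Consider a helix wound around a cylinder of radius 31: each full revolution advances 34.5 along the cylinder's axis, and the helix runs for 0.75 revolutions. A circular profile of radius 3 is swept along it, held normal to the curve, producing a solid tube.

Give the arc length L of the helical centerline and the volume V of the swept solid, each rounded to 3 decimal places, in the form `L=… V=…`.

2πR = 2π·31 = 194.778745
per-turn = √(194.778745² + 34.5²) = √(37938.7593 + 1190.25) = √39129.0093 = 197.810539
L = 0.75 × 197.810539 = 148.357904
V = π·3² × L = 28.274334 × 148.357904 = 4194.720918

L=148.358 V=4194.721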